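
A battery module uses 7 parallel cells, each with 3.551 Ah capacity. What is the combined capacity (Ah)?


C_total = 7 * 3.551 = 24.857 Ah

24.857 Ah


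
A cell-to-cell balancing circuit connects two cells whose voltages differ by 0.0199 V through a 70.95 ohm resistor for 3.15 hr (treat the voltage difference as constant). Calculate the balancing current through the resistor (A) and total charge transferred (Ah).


I_bal = dV / R = 0.0199 / 70.95 = 2.8048e-04 A
Q = I_bal * t = 2.8048e-04 * 3.15 = 8.835e-04 Ah

I=2.8048e-04 A, Q=8.835e-04 Ah


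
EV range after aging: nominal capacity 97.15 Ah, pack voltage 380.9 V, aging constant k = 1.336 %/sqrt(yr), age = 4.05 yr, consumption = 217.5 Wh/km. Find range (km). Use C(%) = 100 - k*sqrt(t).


Step 1: capacity retention = 100 - 1.336 * sqrt(4.05) = 100 - 1.336 * 2.0125 = 97.311%
Step 2: C_now = 97.15 * 97.311/100 = 94.538 Ah
Step 3: E_pack = V * C_now = 380.9 * 94.538 = 36010 Wh
Step 4: range = E_pack / consumption = 36010 / 217.5 = 165.6 km

165.6 km


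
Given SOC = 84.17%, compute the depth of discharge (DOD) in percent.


Complement of SOC: DOD = 100% - 84.17% = 15.83%

15.83%


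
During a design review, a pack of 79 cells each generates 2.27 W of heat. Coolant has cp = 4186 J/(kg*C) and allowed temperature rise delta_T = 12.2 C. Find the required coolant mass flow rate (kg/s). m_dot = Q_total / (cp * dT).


Step 1: Total heat Q = 79 * 2.27 W = 179.33 W
Step 2: denom = cp * dT = 4186 * 12.2 = 51069
Step 3: m_dot = 179.33 / 51069 = 0.003512 kg/s

0.003512 kg/s


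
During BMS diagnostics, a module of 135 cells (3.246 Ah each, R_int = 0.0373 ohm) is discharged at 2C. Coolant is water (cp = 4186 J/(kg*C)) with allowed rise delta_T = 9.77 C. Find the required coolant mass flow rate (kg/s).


Step 1: I = 2 * 3.246 = 6.492 A
Step 2: Q_cell = I^2 * R = 6.492^2 * 0.0373 = 1.572 W
Step 3: Q_total = 135 * 1.572 = 212.22 W
Step 4: m_dot = Q_total / (cp * dT) = 212.22 / (4186 * 9.77) = 0.005189 kg/s

0.005189 kg/s


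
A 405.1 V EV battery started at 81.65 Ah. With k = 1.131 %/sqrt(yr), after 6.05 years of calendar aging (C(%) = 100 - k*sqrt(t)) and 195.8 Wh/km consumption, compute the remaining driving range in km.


Step 1: capacity retention = 100 - 1.131 * sqrt(6.05) = 100 - 1.131 * 2.4597 = 97.218%
Step 2: C_now = 81.65 * 97.218/100 = 79.378 Ah
Step 3: E_pack = V * C_now = 405.1 * 79.378 = 32156 Wh
Step 4: range = E_pack / consumption = 32156 / 195.8 = 164.2 km

164.2 km


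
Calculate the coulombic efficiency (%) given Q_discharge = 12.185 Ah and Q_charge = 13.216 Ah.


eta_c = Q_dis / Q_chg * 100 = 12.185 / 13.216 * 100 = 92.20%

92.20%


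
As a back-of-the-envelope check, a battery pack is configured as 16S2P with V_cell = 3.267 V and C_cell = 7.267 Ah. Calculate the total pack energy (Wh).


V_pack = 16 * 3.267 = 52.272 V
C_pack = 2 * 7.267 = 14.534 Ah
E = V_pack * C_pack = 52.272 * 14.534 = 759.7 Wh

759.7 Wh


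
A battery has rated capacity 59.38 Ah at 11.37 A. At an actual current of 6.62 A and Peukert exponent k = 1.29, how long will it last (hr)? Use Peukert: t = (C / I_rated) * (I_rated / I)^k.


Step 1: t_rated = C / I_rated = 59.38 / 11.37 = 5.2225 hr
Step 2: ratio = 11.37 / 6.62 = 1.7175
Step 3: ratio^k = 1.7175^1.29 = 2.0092
Step 4: t = t_rated * ratio^k = 5.2225 * 2.0092 = 10.49 hr

10.49 hr


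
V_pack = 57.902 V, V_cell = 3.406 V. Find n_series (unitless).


n = V_pack / V_cell = 57.902 / 3.406 = 17

17


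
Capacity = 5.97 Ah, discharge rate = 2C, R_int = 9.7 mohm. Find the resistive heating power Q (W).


Convert: R = 9.7 mohm = 0.0097 ohm
Step 1: I = C_rate * capacity = 2 * 5.97 = 11.94 A
Step 2: Q = I^2 * R = 11.94^2 * 0.0097 = 142.56 * 0.0097 = 1.383 W

1.383 W


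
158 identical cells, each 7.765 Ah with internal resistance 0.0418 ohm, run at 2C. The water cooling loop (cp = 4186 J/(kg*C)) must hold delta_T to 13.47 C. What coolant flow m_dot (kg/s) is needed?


Step 1: I = 2 * 7.765 = 15.53 A
Step 2: Q_cell = I^2 * R = 15.53^2 * 0.0418 = 10.081 W
Step 3: Q_total = 158 * 10.081 = 1592.8 W
Step 4: m_dot = Q_total / (cp * dT) = 1592.8 / (4186 * 13.47) = 0.02825 kg/s

0.02825 kg/s


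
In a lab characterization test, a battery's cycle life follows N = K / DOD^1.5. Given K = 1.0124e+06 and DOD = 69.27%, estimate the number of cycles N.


Step 1: DOD^1.5 = 69.27^1.5 = 576.52
Step 2: N = 1.0124e+06 / 576.52 = 1756 cycles

1756 cycles


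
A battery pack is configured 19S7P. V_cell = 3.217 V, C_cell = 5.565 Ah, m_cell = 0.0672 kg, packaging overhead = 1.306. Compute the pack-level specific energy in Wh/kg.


Step 1: V_pack = 19 * 3.217 = 61.123 V
Step 2: C_pack = 7 * 5.565 = 38.955 Ah
Step 3: E_pack = V_pack * C_pack = 61.123 * 38.955 = 2381 Wh
Step 4: m_pack = 19 * 7 * 0.0672 * 1.306 = 11.673 kg
Step 5: ED = E_pack / m_pack = 2381 / 11.673 = 204.0 Wh/kg

204.0 Wh/kg


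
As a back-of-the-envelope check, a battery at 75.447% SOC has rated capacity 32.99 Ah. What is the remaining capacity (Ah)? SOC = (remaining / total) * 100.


remaining = SOC / 100 * total = 75.447 / 100 * 32.99 = 24.89 Ah

24.89 Ah


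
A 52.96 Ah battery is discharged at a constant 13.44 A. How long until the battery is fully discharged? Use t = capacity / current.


Runtime = 52.96 Ah / 13.44 A = 3.940 hr

3.940 hr


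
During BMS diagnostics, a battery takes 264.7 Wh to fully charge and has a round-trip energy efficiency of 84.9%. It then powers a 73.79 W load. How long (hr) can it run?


Step 1: E_discharge = eta/100 * E_charge = 84.9/100 * 264.7 = 224.73 Wh
Step 2: t = E_discharge / P = 224.73 / 73.79 = 3.046 hr

3.046 hr


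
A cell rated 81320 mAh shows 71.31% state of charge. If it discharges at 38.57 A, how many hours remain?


Convert: C_total = 81320 mAh = 81.32 Ah
Step 1: remaining = SOC/100 * C_total = 71.31/100 * 81.32 = 57.989 Ah
Step 2: t = remaining / I = 57.989 / 38.57 = 1.503 hr

1.503 hr


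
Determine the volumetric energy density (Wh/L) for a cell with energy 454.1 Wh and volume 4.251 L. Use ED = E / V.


Volumetric ED = 454.1 Wh / 4.251 L = 106.8 Wh/L

106.8 Wh/L


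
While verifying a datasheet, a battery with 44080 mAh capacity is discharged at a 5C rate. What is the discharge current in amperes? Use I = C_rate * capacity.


Convert: capacity = 44080 mAh = 44.08 Ah
At 5C: I = 5 * 44.08 Ah = 220.4 A

220.4 A


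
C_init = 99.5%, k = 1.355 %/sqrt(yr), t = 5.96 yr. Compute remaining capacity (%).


Step 1: sqrt(5.96 yr) = 2.4413
Step 2: drop = 1.355 * 2.4413 = 3.308
Step 3: C_final = 99.5 - 3.308 = 96.19%

96.19%


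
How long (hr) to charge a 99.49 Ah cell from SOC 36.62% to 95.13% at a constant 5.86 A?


Step 1: dSOC = 95.13% - 36.62% = 58.51%
Step 2: delta_Ah = 99.49 * 58.51 / 100 = 58.212 Ah
Step 3: t = 58.212 / 5.86 = 9.934 hr

9.934 hr


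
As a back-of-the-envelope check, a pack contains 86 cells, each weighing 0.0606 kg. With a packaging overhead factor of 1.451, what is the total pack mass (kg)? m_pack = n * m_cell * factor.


Cell mass sum = 86 * 0.0606 = 5.2116 kg
With overhead 1.451: m_pack = 5.2116 * 1.451 = 7.562 kg

7.562 kg


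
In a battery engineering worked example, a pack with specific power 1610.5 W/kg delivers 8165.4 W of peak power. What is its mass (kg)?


m = P / SP = 8165.4 / 1610.5 = 5.070 kg

5.070 kg


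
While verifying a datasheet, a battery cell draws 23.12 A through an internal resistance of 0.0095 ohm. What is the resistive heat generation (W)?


Q = I^2 * R = 23.12^2 * 0.0095 = 5.078 W

5.078 W


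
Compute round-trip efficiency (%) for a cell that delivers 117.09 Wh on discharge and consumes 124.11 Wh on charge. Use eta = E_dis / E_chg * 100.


Round-trip efficiency = 117.09/124.11 * 100% = 94.34%

94.34%


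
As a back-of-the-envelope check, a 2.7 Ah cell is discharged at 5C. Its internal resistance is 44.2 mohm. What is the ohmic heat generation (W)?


Convert: R = 44.2 mohm = 0.0442 ohm
Step 1: I = C_rate * capacity = 5 * 2.7 = 13.5 A
Step 2: Q = I^2 * R = 13.5^2 * 0.0442 = 182.25 * 0.0442 = 8.055 W

8.055 W


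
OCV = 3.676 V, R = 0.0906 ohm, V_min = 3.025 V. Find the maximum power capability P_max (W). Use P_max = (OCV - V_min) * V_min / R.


P_max = (OCV - V_min) * V_min / R = (3.676 - 3.025) * 3.025 / 0.0906 = 0.651 * 3.025 / 0.0906 = 21.74 W

21.74 W


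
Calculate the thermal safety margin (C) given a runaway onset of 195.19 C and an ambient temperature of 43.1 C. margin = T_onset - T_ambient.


Safety margin = 195.19 C - 43.1 C = 152.09 C

152.09 C


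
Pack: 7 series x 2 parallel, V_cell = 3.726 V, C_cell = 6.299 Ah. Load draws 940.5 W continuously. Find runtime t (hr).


Step 1: E_pack = Ns * V_cell * Np * C_cell = 7 * 3.726 * 2 * 6.299 = 328.58 Wh
Step 2: t = E_pack / P = 328.58 / 940.5 = 0.3494 hr

0.3494 hr


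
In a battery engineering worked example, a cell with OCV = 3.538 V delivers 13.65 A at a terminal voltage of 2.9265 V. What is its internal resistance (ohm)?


R = (OCV - V) / I = (3.538 - 2.9265) / 13.65 = 0.04480 ohm

0.04480 ohm


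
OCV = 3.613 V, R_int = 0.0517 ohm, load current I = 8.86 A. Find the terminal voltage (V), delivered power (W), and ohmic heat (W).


Step 1: V_terminal = OCV - I*R = 3.613 - 8.86 * 0.0517 = 3.1549 V
Step 2: P_out = V_terminal * I = 3.1549 * 8.86 = 27.95 W
Step 3: Q = I^2 * R = 8.86^2 * 0.0517 = 4.058 W

V=3.1549 V, P=27.95 W, Q=4.058 W


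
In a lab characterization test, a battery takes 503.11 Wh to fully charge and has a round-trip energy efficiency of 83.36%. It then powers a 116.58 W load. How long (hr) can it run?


Step 1: E_discharge = eta/100 * E_charge = 83.36/100 * 503.11 = 419.39 Wh
Step 2: t = E_discharge / P = 419.39 / 116.58 = 3.597 hr

3.597 hr


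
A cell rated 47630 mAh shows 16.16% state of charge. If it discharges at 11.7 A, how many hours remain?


Convert: C_total = 47630 mAh = 47.63 Ah
Step 1: remaining = SOC/100 * C_total = 16.16/100 * 47.63 = 7.697 Ah
Step 2: t = remaining / I = 7.697 / 11.7 = 0.6579 hr

0.6579 hr


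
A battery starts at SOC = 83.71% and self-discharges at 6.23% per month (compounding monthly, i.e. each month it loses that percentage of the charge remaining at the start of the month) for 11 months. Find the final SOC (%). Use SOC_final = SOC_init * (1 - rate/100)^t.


decay = (1 - 6.23/100)^11 = 0.49284
SOC_final = 83.71 * 0.49284 = 41.26%

41.26%


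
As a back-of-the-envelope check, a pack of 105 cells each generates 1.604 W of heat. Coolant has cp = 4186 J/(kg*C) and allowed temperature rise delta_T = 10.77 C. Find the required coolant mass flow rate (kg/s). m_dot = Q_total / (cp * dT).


Q_total = 105 * 1.604 = 168.42 W
m_dot = Q_total / (cp * dT) = 168.42 / (4186 * 10.77) = 0.003736 kg/s

0.003736 kg/s


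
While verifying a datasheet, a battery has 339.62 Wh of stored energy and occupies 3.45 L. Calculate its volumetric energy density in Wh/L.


ED = E / V = 339.62 / 3.45 = 98.44 Wh/L

98.44 Wh/L


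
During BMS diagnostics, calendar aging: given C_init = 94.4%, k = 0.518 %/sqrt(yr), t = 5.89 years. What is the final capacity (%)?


sqrt(t) = sqrt(5.89) = 2.4269
C_final = 94.4 - 0.518 * 2.4269 = 93.14%

93.14%


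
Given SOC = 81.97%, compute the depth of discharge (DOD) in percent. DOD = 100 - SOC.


DOD = 100 - SOC = 100 - 81.97 = 18.03%

18.03%


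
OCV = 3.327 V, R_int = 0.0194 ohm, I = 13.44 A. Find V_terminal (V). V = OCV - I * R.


V = OCV - I*R = 3.327 - 13.44 * 0.0194 = 3.066 V

3.066 V


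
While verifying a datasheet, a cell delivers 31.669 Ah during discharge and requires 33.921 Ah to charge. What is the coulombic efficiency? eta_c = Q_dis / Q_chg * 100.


eta_c = Q_dis / Q_chg * 100 = 31.669 / 33.921 * 100 = 93.36%

93.36%


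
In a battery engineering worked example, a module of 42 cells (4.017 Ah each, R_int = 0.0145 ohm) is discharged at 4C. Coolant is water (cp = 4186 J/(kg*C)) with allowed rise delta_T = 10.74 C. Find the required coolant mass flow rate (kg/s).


Step 1: I = 4 * 4.017 = 16.068 A
Step 2: Q_cell = I^2 * R = 16.068^2 * 0.0145 = 3.7436 W
Step 3: Q_total = 42 * 3.7436 = 157.23 W
Step 4: m_dot = Q_total / (cp * dT) = 157.23 / (4186 * 10.74) = 0.003497 kg/s

0.003497 kg/s


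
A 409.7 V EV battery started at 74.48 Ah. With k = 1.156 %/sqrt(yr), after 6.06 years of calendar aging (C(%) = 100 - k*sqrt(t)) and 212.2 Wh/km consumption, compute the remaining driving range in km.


Step 1: capacity retention = 100 - 1.156 * sqrt(6.06) = 100 - 1.156 * 2.4617 = 97.154%
Step 2: C_now = 74.48 * 97.154/100 = 72.36 Ah
Step 3: E_pack = V * C_now = 409.7 * 72.36 = 29646 Wh
Step 4: range = E_pack / consumption = 29646 / 212.2 = 139.7 km

139.7 km


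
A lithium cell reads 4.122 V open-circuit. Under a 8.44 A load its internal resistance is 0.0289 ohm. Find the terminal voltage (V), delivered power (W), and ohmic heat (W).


Step 1: V_terminal = OCV - I*R = 4.122 - 8.44 * 0.0289 = 3.8781 V
Step 2: P_out = V_terminal * I = 3.8781 * 8.44 = 32.73 W
Step 3: Q = I^2 * R = 8.44^2 * 0.0289 = 2.059 W

V=3.8781 V, P=32.73 W, Q=2.059 W


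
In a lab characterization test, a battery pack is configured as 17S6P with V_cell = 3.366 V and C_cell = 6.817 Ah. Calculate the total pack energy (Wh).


E = Ns * Vcell * Np * Ccell = 17 * 3.366 * 6 * 6.817 = 2340 Wh

2340 Wh


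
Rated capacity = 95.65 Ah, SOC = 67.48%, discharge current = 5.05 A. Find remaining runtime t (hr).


Step 1: remaining = SOC/100 * C_total = 67.48/100 * 95.65 = 64.545 Ah
Step 2: t = remaining / I = 64.545 / 5.05 = 12.78 hr

12.78 hr


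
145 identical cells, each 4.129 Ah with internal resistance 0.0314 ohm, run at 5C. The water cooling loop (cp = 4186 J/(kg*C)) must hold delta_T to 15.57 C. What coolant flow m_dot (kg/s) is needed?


Step 1: I = 5 * 4.129 = 20.645 A
Step 2: Q_cell = I^2 * R = 20.645^2 * 0.0314 = 13.383 W
Step 3: Q_total = 145 * 13.383 = 1940.5 W
Step 4: m_dot = Q_total / (cp * dT) = 1940.5 / (4186 * 15.57) = 0.02977 kg/s

0.02977 kg/s


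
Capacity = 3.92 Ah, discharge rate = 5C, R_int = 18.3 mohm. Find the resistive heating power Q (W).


Convert: R = 18.3 mohm = 0.0183 ohm
Step 1: I = C_rate * capacity = 5 * 3.92 = 19.6 A
Step 2: Q = I^2 * R = 19.6^2 * 0.0183 = 384.16 * 0.0183 = 7.030 W

7.030 W


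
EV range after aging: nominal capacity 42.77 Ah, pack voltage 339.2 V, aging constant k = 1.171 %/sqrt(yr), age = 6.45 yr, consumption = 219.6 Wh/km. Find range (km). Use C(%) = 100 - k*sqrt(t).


Step 1: capacity retention = 100 - 1.171 * sqrt(6.45) = 100 - 1.171 * 2.5397 = 97.026%
Step 2: C_now = 42.77 * 97.026/100 = 41.498 Ah
Step 3: E_pack = V * C_now = 339.2 * 41.498 = 14076 Wh
Step 4: range = E_pack / consumption = 14076 / 219.6 = 64.10 km

64.10 km


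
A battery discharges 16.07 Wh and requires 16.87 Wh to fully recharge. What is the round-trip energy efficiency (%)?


Round-trip efficiency = 16.07/16.87 * 100% = 95.26%

95.26%


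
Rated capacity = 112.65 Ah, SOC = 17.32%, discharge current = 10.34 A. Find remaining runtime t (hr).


Step 1: remaining = SOC/100 * C_total = 17.32/100 * 112.65 = 19.511 Ah
Step 2: t = remaining / I = 19.511 / 10.34 = 1.887 hr

1.887 hr


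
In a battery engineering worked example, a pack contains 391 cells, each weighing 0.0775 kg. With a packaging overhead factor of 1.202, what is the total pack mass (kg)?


Cell mass sum = 391 * 0.0775 = 30.303 kg
With overhead 1.202: m_pack = 30.303 * 1.202 = 36.42 kg

36.42 kg


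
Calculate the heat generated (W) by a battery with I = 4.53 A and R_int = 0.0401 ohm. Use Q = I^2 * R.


Q = I^2 * R = 4.53^2 * 0.0401 = 0.8229 W

0.8229 W


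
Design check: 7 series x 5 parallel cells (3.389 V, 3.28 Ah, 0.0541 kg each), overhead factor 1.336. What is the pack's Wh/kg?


Step 1: V_pack = 7 * 3.389 = 23.723 V
Step 2: C_pack = 5 * 3.28 = 16.4 Ah
Step 3: E_pack = V_pack * C_pack = 23.723 * 16.4 = 389.06 Wh
Step 4: m_pack = 7 * 5 * 0.0541 * 1.336 = 2.5297 kg
Step 5: ED = E_pack / m_pack = 389.06 / 2.5297 = 153.8 Wh/kg

153.8 Wh/kg


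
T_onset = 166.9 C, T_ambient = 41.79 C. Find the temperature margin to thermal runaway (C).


Safety margin = 166.9 C - 41.79 C = 125.11 C

125.11 C


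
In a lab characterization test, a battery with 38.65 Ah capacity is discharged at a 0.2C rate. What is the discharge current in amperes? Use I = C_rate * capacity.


I = C_rate * capacity = 0.2 * 38.65 = 7.73 A

7.73 A


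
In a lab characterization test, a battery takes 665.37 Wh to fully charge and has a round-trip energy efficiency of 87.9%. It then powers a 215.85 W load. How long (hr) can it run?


Step 1: E_discharge = eta/100 * E_charge = 87.9/100 * 665.37 = 584.86 Wh
Step 2: t = E_discharge / P = 584.86 / 215.85 = 2.710 hr

2.710 hr


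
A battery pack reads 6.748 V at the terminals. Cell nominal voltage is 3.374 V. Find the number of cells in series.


n = V_pack / V_cell = 6.748 / 3.374 = 2

2


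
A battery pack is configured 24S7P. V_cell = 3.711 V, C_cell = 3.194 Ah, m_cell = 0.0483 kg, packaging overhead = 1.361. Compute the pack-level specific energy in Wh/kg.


Step 1: V_pack = 24 * 3.711 = 89.064 V
Step 2: C_pack = 7 * 3.194 = 22.358 Ah
Step 3: E_pack = V_pack * C_pack = 89.064 * 22.358 = 1991.3 Wh
Step 4: m_pack = 24 * 7 * 0.0483 * 1.361 = 11.044 kg
Step 5: ED = E_pack / m_pack = 1991.3 / 11.044 = 180.3 Wh/kg

180.3 Wh/kg


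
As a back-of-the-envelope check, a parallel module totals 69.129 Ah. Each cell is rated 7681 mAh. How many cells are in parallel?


Convert: C_cell = 7681 mAh = 7.681 Ah
n = C_total / C_cell = 69.129 / 7.681 = 9

9


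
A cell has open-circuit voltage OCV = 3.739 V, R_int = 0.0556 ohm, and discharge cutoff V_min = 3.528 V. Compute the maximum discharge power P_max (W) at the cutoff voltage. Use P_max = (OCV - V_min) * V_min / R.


dV = OCV - V_min = 0.211 V (so I_max = dV / R)
P_max = dV * V_min / R = 0.211 * 3.528 / 0.0556 = 13.39 W

13.39 W


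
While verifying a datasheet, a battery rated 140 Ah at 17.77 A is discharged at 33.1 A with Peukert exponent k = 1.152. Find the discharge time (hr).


t_rated = C / I_rated = 140 / 17.77 = 7.8784 hr
(I_rated/I)^k = (0.53686)^1.152 = 0.48843
t = t_rated * (I_rated/I)^k = 7.8784 * 0.48843 = 3.848 hr

3.848 hr


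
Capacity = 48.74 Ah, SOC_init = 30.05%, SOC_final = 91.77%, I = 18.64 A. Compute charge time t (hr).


Step 1: dSOC = 91.77% - 30.05% = 61.72%
Step 2: delta_Ah = 48.74 * 61.72 / 100 = 30.082 Ah
Step 3: t = 30.082 / 18.64 = 1.614 hr

1.614 hr


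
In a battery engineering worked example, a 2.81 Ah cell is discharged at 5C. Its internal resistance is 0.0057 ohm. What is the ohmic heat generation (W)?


Step 1: I = C_rate * capacity = 5 * 2.81 = 14.05 A
Step 2: Q = I^2 * R = 14.05^2 * 0.0057 = 197.4 * 0.0057 = 1.125 W

1.125 W


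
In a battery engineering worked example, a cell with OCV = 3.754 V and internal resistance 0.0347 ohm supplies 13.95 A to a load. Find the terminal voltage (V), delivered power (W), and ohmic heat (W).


Step 1: V_terminal = OCV - I*R = 3.754 - 13.95 * 0.0347 = 3.2699 V
Step 2: P_out = V_terminal * I = 3.2699 * 13.95 = 45.62 W
Step 3: Q = I^2 * R = 13.95^2 * 0.0347 = 6.753 W

V=3.2699 V, P=45.62 W, Q=6.753 W


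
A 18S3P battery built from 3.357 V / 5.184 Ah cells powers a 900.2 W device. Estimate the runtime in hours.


Step 1: E_pack = Ns * V_cell * Np * C_cell = 18 * 3.357 * 3 * 5.184 = 939.75 Wh
Step 2: t = E_pack / P = 939.75 / 900.2 = 1.044 hr

1.044 hr


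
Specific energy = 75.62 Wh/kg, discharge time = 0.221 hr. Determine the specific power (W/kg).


P_specific = E / t = 75.62 / 0.221 = 342.2 W/kg

342.2 W/kg


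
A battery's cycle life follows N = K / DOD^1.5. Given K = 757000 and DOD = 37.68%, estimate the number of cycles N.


DOD^1.5 = 231.3
N = K / DOD^1.5 = 757000 / 231.3 = 3273

3273 cycles


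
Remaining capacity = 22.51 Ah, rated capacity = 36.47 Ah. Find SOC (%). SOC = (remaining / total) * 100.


SOC = (remaining / total) * 100 = (22.51 / 36.47) * 100 = 61.72%

61.72%


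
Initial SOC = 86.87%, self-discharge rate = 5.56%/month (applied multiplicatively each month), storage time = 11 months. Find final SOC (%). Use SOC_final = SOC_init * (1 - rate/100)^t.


Monthly retention factor = 1 - 5.56/100 = 0.9444
Over 11 months: factor^11 = 0.53299
SOC_final = 86.87 * 0.53299 = 46.30%

46.30%


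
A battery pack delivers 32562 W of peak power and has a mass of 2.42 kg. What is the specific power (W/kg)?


Specific power = 32562 W / 2.42 kg = 13460 W/kg

13460 W/kg


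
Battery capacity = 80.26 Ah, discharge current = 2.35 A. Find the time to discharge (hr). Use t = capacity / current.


Runtime = 80.26 Ah / 2.35 A = 34.15 hr

34.15 hr


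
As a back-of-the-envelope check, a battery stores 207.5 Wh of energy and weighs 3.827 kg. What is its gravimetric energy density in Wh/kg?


Specific energy = 207.5 Wh / 3.827 kg = 54.22 Wh/kg

54.22 Wh/kg


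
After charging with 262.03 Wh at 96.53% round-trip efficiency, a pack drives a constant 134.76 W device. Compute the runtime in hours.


Step 1: E_discharge = eta/100 * E_charge = 96.53/100 * 262.03 = 252.94 Wh
Step 2: t = E_discharge / P = 252.94 / 134.76 = 1.877 hr

1.877 hr


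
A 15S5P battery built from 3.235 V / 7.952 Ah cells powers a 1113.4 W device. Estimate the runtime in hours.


Step 1: E_pack = Ns * V_cell * Np * C_cell = 15 * 3.235 * 5 * 7.952 = 1929.4 Wh
Step 2: t = E_pack / P = 1929.4 / 1113.4 = 1.733 hr

1.733 hr


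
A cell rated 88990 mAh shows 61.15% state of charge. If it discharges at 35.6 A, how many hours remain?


Convert: C_total = 88990 mAh = 88.99 Ah
Step 1: remaining = SOC/100 * C_total = 61.15/100 * 88.99 = 54.417 Ah
Step 2: t = remaining / I = 54.417 / 35.6 = 1.529 hr

1.529 hr


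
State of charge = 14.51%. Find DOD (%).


DOD = 100 - SOC = 100 - 14.51 = 85.49%

85.49%


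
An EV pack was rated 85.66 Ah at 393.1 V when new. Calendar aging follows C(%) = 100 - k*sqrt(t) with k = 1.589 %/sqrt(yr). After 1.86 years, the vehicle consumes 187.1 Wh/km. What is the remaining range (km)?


Step 1: capacity retention = 100 - 1.589 * sqrt(1.86) = 100 - 1.589 * 1.3638 = 97.833%
Step 2: C_now = 85.66 * 97.833/100 = 83.804 Ah
Step 3: E_pack = V * C_now = 393.1 * 83.804 = 32943 Wh
Step 4: range = E_pack / consumption = 32943 / 187.1 = 176.1 km

176.1 km


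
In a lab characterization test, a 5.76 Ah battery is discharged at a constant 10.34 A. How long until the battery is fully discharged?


Runtime = 5.76 Ah / 10.34 A = 0.5571 hr

0.5571 hr


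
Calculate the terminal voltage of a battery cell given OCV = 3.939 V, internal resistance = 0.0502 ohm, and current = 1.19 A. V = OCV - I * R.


V = OCV - I*R = 3.939 - 1.19 * 0.0502 = 3.879 V

3.879 V


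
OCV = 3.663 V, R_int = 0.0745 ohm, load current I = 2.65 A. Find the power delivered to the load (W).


Step 1: V_terminal = OCV - I*R = 3.663 - 2.65 * 0.0745 = 3.4656 V
Step 2: P_out = V_terminal * I = 3.4656 * 2.65 = 9.184 W

9.184 W


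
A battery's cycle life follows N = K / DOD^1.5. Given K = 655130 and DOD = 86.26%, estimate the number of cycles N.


DOD^1.5 = 801.15
N = K / DOD^1.5 = 655130 / 801.15 = 817.7

817.7 cycles


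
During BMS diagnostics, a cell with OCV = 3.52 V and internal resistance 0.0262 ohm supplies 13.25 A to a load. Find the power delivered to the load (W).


Step 1: V_terminal = OCV - I*R = 3.52 - 13.25 * 0.0262 = 3.1729 V
Step 2: P_out = V_terminal * I = 3.1729 * 13.25 = 42.04 W

42.04 W


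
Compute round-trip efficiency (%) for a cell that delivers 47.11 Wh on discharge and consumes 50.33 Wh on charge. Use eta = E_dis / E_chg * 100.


eta_e = E_dis / E_chg * 100 = 47.11 / 50.33 * 100 = 93.60%

93.60%


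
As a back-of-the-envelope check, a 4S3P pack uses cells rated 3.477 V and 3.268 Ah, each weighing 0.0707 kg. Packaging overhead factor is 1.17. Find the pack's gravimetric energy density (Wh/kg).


Step 1: V_pack = 4 * 3.477 = 13.908 V
Step 2: C_pack = 3 * 3.268 = 9.804 Ah
Step 3: E_pack = V_pack * C_pack = 13.908 * 9.804 = 136.35 Wh
Step 4: m_pack = 4 * 3 * 0.0707 * 1.17 = 0.99263 kg
Step 5: ED = E_pack / m_pack = 136.35 / 0.99263 = 137.4 Wh/kg

137.4 Wh/kg


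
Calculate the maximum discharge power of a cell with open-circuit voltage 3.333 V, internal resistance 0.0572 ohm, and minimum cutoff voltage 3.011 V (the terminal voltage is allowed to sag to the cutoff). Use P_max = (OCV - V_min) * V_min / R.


dV = OCV - V_min = 0.322 V (so I_max = dV / R)
P_max = dV * V_min / R = 0.322 * 3.011 / 0.0572 = 16.95 W

16.95 W


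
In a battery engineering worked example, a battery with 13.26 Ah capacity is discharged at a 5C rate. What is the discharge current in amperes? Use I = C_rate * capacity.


At 5C: I = 5 * 13.26 Ah = 66.3 A

66.3 A


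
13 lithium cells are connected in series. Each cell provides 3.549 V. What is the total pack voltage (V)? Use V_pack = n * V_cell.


Series voltages add: 13 * 3.549 V = 46.137 V

46.137 V


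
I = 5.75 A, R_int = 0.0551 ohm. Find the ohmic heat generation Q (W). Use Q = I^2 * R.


Q = I^2 * R = 5.75^2 * 0.0551 = 1.822 W

1.822 W


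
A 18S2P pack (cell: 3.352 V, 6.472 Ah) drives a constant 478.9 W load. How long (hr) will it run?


Step 1: E_pack = Ns * V_cell * Np * C_cell = 18 * 3.352 * 2 * 6.472 = 780.99 Wh
Step 2: t = E_pack / P = 780.99 / 478.9 = 1.631 hr

1.631 hr


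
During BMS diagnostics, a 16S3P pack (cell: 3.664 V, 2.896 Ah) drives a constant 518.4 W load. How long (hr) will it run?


Step 1: E_pack = Ns * V_cell * Np * C_cell = 16 * 3.664 * 3 * 2.896 = 509.33 Wh
Step 2: t = E_pack / P = 509.33 / 518.4 = 0.9825 hr

0.9825 hr


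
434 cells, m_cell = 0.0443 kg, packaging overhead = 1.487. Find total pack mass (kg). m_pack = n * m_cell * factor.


m_pack = n * m_cell * overhead = 434 * 0.0443 * 1.487 = 28.59 kg

28.59 kg


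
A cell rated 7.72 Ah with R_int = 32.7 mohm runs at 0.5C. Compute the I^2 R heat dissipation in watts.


Convert: R = 32.7 mohm = 0.0327 ohm
Step 1: I = C_rate * capacity = 0.5 * 7.72 = 3.86 A
Step 2: Q = I^2 * R = 3.86^2 * 0.0327 = 14.9 * 0.0327 = 0.4872 W

0.4872 W


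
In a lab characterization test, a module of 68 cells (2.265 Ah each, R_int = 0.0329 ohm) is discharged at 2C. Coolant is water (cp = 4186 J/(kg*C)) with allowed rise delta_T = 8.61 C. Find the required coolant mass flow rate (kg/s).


Step 1: I = 2 * 2.265 = 4.53 A
Step 2: Q_cell = I^2 * R = 4.53^2 * 0.0329 = 0.67514 W
Step 3: Q_total = 68 * 0.67514 = 45.91 W
Step 4: m_dot = Q_total / (cp * dT) = 45.91 / (4186 * 8.61) = 0.001274 kg/s

0.001274 kg/s


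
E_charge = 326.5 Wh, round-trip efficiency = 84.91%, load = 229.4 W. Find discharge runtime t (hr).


Step 1: E_discharge = eta/100 * E_charge = 84.91/100 * 326.5 = 277.23 Wh
Step 2: t = E_discharge / P = 277.23 / 229.4 = 1.209 hr

1.209 hr


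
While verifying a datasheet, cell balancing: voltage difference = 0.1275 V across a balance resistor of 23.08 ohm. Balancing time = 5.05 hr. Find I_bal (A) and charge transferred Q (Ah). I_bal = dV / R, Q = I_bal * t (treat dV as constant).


First, Ohm's law: I_bal = 0.1275 V / 23.08 ohm = 0.0055243 A
Then Q = I * t = 0.0055243 A * 5.05 hr = 0.02790 Ah

I=0.0055243 A, Q=0.02790 Ah


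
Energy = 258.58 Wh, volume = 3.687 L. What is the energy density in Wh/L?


ED = E / V = 258.58 / 3.687 = 70.13 Wh/L

70.13 Wh/L


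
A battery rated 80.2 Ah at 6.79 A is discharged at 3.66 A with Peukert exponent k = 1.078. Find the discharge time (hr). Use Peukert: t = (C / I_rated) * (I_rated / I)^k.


t_rated = C / I_rated = 80.2 / 6.79 = 11.811 hr
(I_rated/I)^k = (1.8552)^1.078 = 1.9468
t = t_rated * (I_rated/I)^k = 11.811 * 1.9468 = 22.99 hr

22.99 hr


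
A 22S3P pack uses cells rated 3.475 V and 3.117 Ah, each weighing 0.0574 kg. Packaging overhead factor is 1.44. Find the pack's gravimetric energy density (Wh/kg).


Step 1: V_pack = 22 * 3.475 = 76.45 V
Step 2: C_pack = 3 * 3.117 = 9.351 Ah
Step 3: E_pack = V_pack * C_pack = 76.45 * 9.351 = 714.88 Wh
Step 4: m_pack = 22 * 3 * 0.0574 * 1.44 = 5.4553 kg
Step 5: ED = E_pack / m_pack = 714.88 / 5.4553 = 131.0 Wh/kg

131.0 Wh/kg


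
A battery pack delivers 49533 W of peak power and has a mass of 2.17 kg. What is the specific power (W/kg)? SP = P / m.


SP = P / m = 49533 / 2.17 = 22830 W/kg

22830 W/kg


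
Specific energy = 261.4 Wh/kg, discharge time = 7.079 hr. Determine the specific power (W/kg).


P_specific = E / t = 261.4 / 7.079 = 36.93 W/kg

36.93 W/kg


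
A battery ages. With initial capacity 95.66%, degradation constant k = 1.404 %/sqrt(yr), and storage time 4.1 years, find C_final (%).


sqrt(t) = sqrt(4.1) = 2.0248
C_final = 95.66 - 1.404 * 2.0248 = 92.82%

92.82%


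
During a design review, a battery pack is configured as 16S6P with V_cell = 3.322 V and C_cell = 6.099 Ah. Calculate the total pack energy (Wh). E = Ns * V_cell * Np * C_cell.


V_pack = 16 * 3.322 = 53.152 V
C_pack = 6 * 6.099 = 36.594 Ah
E = V_pack * C_pack = 53.152 * 36.594 = 1945 Wh

1945 Wh


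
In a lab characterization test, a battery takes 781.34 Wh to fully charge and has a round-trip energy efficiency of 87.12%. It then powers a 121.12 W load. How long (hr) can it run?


Step 1: E_discharge = eta/100 * E_charge = 87.12/100 * 781.34 = 680.7 Wh
Step 2: t = E_discharge / P = 680.7 / 121.12 = 5.620 hr

5.620 hr


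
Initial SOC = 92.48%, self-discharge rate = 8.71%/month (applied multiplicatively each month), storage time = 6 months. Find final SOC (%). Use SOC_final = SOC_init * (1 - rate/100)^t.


decay = (1 - 8.71/100)^6 = 0.57881
SOC_final = 92.48 * 0.57881 = 53.53%

53.53%


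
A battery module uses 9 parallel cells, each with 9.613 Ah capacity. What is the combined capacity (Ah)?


C_total = 9 * 9.613 = 86.517 Ah

86.517 Ah


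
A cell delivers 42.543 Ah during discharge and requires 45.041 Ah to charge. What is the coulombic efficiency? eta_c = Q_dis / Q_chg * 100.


Coulombic efficiency = 42.543/45.041 * 100% = 94.45%

94.45%


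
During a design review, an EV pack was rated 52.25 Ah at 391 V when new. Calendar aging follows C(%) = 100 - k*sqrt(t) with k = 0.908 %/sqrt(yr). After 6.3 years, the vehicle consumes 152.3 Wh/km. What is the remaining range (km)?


Step 1: capacity retention = 100 - 0.908 * sqrt(6.3) = 100 - 0.908 * 2.51 = 97.721%
Step 2: C_now = 52.25 * 97.721/100 = 51.059 Ah
Step 3: E_pack = V * C_now = 391 * 51.059 = 19964 Wh
Step 4: range = E_pack / consumption = 19964 / 152.3 = 131.1 km

131.1 km


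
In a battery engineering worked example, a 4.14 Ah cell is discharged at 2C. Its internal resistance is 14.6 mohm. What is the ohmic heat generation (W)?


Convert: R = 14.6 mohm = 0.0146 ohm
Step 1: I = C_rate * capacity = 2 * 4.14 = 8.28 A
Step 2: Q = I^2 * R = 8.28^2 * 0.0146 = 68.558 * 0.0146 = 1.001 W

1.001 W


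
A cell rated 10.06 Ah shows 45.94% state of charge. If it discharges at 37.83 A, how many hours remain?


Step 1: remaining = SOC/100 * C_total = 45.94/100 * 10.06 = 4.6216 Ah
Step 2: t = remaining / I = 4.6216 / 37.83 = 0.1222 hr

0.1222 hr


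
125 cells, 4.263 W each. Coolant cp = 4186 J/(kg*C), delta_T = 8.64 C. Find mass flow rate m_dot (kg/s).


Q_total = 125 * 4.263 = 532.88 W
m_dot = Q_total / (cp * dT) = 532.88 / (4186 * 8.64) = 0.01473 kg/s

0.01473 kg/s


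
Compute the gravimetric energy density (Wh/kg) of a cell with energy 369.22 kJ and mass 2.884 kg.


Convert: E = 369.22 kJ = 102.56 Wh
ED = E / m = 102.56 / 2.884 = 35.56 Wh/kg

35.56 Wh/kg


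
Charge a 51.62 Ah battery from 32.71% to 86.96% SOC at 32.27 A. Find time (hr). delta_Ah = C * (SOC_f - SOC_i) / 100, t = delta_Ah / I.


Step 1: dSOC = 86.96% - 32.71% = 54.25%
Step 2: delta_Ah = 51.62 * 54.25 / 100 = 28.004 Ah
Step 3: t = 28.004 / 32.27 = 0.8678 hr

0.8678 hr


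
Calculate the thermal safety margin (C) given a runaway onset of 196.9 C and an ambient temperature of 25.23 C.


Safety margin = 196.9 C - 25.23 C = 171.67 C

171.67 C


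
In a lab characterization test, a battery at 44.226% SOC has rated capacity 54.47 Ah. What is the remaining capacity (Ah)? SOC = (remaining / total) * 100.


remaining = SOC / 100 * total = 44.226 / 100 * 54.47 = 24.09 Ah

24.09 Ah


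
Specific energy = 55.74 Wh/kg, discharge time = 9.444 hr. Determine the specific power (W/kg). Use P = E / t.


Specific power = 55.74 Wh/kg / 9.444 hr = 5.902 W/kg

5.902 W/kg


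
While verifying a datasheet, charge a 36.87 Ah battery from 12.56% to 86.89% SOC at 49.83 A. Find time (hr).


delta_Ah = 36.87 * (86.89 - 12.56) / 100 = 27.405 Ah
t = delta_Ah / I = 27.405 / 49.83 = 0.5500 hr

0.5500 hr


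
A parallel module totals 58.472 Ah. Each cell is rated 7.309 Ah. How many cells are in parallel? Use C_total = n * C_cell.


n = C_total / C_cell = 58.472 / 7.309 = 8

8


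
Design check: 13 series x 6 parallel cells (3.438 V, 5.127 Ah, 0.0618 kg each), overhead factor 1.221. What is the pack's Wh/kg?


Step 1: V_pack = 13 * 3.438 = 44.694 V
Step 2: C_pack = 6 * 5.127 = 30.762 Ah
Step 3: E_pack = V_pack * C_pack = 44.694 * 30.762 = 1374.9 Wh
Step 4: m_pack = 13 * 6 * 0.0618 * 1.221 = 5.8857 kg
Step 5: ED = E_pack / m_pack = 1374.9 / 5.8857 = 233.6 Wh/kg

233.6 Wh/kg


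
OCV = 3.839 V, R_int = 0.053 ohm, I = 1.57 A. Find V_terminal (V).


V = OCV - I*R = 3.839 - 1.57 * 0.053 = 3.756 V

3.756 V


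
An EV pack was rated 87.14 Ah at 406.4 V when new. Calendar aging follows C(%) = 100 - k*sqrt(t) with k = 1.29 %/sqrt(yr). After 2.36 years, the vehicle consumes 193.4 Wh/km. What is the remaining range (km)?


Step 1: capacity retention = 100 - 1.29 * sqrt(2.36) = 100 - 1.29 * 1.5362 = 98.018%
Step 2: C_now = 87.14 * 98.018/100 = 85.413 Ah
Step 3: E_pack = V * C_now = 406.4 * 85.413 = 34712 Wh
Step 4: range = E_pack / consumption = 34712 / 193.4 = 179.5 km

179.5 km


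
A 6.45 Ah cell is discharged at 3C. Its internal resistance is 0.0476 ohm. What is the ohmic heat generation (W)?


Step 1: I = C_rate * capacity = 3 * 6.45 = 19.35 A
Step 2: Q = I^2 * R = 19.35^2 * 0.0476 = 374.42 * 0.0476 = 17.82 W

17.82 W


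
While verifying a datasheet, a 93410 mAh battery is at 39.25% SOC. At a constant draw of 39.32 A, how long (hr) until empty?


Convert: C_total = 93410 mAh = 93.41 Ah
Step 1: remaining = SOC/100 * C_total = 39.25/100 * 93.41 = 36.663 Ah
Step 2: t = remaining / I = 36.663 / 39.32 = 0.9324 hr

0.9324 hr


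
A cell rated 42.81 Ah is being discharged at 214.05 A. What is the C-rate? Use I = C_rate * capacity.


Rearranging: C_rate = 214.05 / 42.81 = 5C

5C


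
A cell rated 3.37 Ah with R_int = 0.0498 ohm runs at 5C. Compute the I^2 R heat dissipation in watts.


Step 1: I = C_rate * capacity = 5 * 3.37 = 16.85 A
Step 2: Q = I^2 * R = 16.85^2 * 0.0498 = 283.92 * 0.0498 = 14.14 W

14.14 W


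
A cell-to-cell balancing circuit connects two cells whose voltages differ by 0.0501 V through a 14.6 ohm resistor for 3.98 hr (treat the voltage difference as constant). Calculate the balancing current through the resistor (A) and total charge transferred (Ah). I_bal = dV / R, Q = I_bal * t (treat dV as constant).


First, Ohm's law: I_bal = 0.0501 V / 14.6 ohm = 0.0034315 A
Then Q = I * t = 0.0034315 A * 3.98 hr = 0.01366 Ah

I=0.0034315 A, Q=0.01366 Ah


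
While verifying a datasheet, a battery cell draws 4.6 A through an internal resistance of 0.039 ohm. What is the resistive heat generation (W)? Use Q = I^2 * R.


Q = I^2 * R = 4.6^2 * 0.039 = 0.8252 W

0.8252 W


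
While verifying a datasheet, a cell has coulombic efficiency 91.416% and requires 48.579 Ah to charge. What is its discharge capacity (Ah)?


Q_dis = eta/100 * Q_chg = 91.416/100 * 48.579 = 44.41 Ah

44.41 Ah


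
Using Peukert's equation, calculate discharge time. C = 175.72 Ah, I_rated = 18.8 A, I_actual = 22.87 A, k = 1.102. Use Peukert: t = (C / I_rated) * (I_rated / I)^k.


t_rated = C / I_rated = 175.72 / 18.8 = 9.3468 hr
(I_rated/I)^k = (0.82204)^1.102 = 0.80577
t = t_rated * (I_rated/I)^k = 9.3468 * 0.80577 = 7.531 hr

7.531 hr


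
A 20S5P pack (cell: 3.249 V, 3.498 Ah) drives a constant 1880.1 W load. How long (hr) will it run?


Step 1: E_pack = Ns * V_cell * Np * C_cell = 20 * 3.249 * 5 * 3.498 = 1136.5 Wh
Step 2: t = E_pack / P = 1136.5 / 1880.1 = 0.6045 hr

0.6045 hr


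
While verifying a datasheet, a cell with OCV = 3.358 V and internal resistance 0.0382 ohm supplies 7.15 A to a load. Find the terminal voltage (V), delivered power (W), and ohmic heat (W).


Step 1: V_terminal = OCV - I*R = 3.358 - 7.15 * 0.0382 = 3.0849 V
Step 2: P_out = V_terminal * I = 3.0849 * 7.15 = 22.06 W
Step 3: Q = I^2 * R = 7.15^2 * 0.0382 = 1.953 W

V=3.0849 V, P=22.06 W, Q=1.953 W


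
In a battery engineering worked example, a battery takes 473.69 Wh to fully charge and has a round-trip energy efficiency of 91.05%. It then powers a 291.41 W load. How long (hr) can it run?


Step 1: E_discharge = eta/100 * E_charge = 91.05/100 * 473.69 = 431.29 Wh
Step 2: t = E_discharge / P = 431.29 / 291.41 = 1.480 hr

1.480 hr


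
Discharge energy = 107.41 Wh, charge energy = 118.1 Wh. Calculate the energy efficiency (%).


Round-trip efficiency = 107.41/118.1 * 100% = 90.95%

90.95%


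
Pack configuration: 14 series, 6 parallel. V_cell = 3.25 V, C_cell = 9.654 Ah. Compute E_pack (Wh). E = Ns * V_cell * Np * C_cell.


V_pack = 14 * 3.25 = 45.5 V
C_pack = 6 * 9.654 = 57.924 Ah
E = V_pack * C_pack = 45.5 * 57.924 = 2636 Wh

2636 Wh


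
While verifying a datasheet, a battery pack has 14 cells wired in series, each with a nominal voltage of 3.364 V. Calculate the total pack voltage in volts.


With 14 cells in series at 3.364 V each, V_pack = 47.096 V

47.096 V


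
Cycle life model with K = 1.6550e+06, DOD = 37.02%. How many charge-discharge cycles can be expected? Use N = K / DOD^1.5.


DOD^1.5 = 225.24
N = K / DOD^1.5 = 1.6550e+06 / 225.24 = 7348

7348 cycles


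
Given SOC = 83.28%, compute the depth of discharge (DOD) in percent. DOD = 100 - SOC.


DOD = 100 - SOC = 100 - 83.28 = 16.72%

16.72%


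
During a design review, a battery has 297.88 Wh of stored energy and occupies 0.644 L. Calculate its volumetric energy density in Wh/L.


Volumetric ED = 297.88 Wh / 0.644 L = 462.5 Wh/L

462.5 Wh/L


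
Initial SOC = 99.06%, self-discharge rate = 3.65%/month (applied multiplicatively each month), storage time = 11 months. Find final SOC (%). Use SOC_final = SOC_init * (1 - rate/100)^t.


Monthly retention factor = 1 - 3.65/100 = 0.9635
Over 11 months: factor^11 = 0.66431
SOC_final = 99.06 * 0.66431 = 65.81%

65.81%


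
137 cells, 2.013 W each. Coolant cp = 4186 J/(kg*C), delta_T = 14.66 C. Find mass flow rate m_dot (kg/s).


Step 1: Total heat Q = 137 * 2.013 W = 275.78 W
Step 2: denom = cp * dT = 4186 * 14.66 = 61367
Step 3: m_dot = 275.78 / 61367 = 0.004494 kg/s

0.004494 kg/s


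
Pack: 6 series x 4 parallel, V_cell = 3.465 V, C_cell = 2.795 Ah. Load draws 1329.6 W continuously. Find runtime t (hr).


Step 1: E_pack = Ns * V_cell * Np * C_cell = 6 * 3.465 * 4 * 2.795 = 232.43 Wh
Step 2: t = E_pack / P = 232.43 / 1329.6 = 0.1748 hr

0.1748 hr


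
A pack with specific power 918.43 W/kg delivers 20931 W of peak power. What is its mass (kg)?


m = P / SP = 20931 / 918.43 = 22.79 kg

22.79 kg


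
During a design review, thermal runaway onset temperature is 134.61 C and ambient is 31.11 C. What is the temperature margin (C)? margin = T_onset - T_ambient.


margin = T_onset - T_ambient = 134.61 - 31.11 = 103.5 C

103.5 C


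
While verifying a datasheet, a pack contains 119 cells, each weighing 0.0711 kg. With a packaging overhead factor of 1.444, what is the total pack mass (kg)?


m_pack = n * m_cell * overhead = 119 * 0.0711 * 1.444 = 12.22 kg

12.22 kg
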